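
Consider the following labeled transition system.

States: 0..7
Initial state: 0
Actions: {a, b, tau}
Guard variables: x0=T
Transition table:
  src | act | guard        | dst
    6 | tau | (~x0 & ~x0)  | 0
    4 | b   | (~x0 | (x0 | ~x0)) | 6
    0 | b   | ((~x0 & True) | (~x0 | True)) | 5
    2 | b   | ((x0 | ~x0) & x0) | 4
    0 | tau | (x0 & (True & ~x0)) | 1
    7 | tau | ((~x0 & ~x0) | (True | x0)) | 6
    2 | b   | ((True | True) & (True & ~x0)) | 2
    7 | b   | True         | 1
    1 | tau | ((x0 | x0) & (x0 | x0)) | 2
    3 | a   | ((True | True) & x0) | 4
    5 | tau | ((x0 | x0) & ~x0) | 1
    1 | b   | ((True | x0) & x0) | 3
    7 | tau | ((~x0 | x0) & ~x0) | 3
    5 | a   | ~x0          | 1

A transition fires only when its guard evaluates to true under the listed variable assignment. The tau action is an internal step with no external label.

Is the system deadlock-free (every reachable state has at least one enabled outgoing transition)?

Reachable = {0,5}
  0: b→5  [deg 1]
  5: ∅  [no exit]
trace reaching 5: b

Answer: DEADLOCK at state 5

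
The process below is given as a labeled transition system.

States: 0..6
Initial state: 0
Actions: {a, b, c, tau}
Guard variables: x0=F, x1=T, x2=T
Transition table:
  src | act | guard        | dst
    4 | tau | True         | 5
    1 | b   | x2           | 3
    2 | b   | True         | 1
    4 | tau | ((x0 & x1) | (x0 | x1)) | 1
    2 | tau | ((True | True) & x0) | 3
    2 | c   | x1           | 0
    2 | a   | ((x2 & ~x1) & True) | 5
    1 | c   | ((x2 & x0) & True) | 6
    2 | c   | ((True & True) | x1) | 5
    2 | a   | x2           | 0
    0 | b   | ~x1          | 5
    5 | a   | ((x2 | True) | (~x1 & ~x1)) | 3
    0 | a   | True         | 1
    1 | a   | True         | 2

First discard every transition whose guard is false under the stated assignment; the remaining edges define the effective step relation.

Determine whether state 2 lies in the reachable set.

Guard filter leaves 10 enabled edge(s).
Layer 0: {0}
Layer 1: {1}  cumulative {0,1}
Layer 2: {2,3}  cumulative {0,1,2,3}
Layer 3: {5}  cumulative {0,1,2,3,5}
Reachable = {0,1,2,3,5}
Path to 2: a·a

Answer: REACHABLE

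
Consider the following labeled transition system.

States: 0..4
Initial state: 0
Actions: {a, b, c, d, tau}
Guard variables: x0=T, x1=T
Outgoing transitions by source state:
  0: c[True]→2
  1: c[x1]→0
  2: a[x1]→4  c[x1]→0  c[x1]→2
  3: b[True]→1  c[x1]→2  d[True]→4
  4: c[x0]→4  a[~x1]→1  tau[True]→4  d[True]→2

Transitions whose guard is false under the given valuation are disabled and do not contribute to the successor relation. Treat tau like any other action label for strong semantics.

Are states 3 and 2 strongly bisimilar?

Answer: NOT BISIMILAR

Analysis:
Compute ~ classes (split until stable):
  P[0] = {{0,1,2,3,4}}
  P[1] = {{0,1},{2},{3},{4}}
  P[2] = {{0},{1},{2},{3},{4}}
5 equivalence class(es) (converged in 3)
class of 3: {3}; class of 2: {2}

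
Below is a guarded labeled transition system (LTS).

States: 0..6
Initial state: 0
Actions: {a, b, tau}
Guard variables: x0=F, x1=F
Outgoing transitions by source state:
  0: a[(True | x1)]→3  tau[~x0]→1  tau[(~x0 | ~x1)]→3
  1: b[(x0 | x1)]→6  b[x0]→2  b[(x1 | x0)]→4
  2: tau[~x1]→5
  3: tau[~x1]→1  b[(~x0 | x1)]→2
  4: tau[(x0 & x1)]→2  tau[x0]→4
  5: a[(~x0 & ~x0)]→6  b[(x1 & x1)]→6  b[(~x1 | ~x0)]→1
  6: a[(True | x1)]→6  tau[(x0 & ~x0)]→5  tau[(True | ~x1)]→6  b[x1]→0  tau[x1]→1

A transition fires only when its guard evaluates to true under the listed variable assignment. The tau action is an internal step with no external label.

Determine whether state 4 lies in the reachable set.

Answer: UNREACHABLE

Trace:
10 transition(s) survive guard evaluation.
depth 0: {0}
depth 1: {1,3}  cumulative {0,1,3}
depth 2: {2}  cumulative {0,1,2,3}
depth 3: {5}  cumulative {0,1,2,3,5}
depth 4: {6}  cumulative {0,1,2,3,5,6}
Reach set: {0,1,2,3,5,6}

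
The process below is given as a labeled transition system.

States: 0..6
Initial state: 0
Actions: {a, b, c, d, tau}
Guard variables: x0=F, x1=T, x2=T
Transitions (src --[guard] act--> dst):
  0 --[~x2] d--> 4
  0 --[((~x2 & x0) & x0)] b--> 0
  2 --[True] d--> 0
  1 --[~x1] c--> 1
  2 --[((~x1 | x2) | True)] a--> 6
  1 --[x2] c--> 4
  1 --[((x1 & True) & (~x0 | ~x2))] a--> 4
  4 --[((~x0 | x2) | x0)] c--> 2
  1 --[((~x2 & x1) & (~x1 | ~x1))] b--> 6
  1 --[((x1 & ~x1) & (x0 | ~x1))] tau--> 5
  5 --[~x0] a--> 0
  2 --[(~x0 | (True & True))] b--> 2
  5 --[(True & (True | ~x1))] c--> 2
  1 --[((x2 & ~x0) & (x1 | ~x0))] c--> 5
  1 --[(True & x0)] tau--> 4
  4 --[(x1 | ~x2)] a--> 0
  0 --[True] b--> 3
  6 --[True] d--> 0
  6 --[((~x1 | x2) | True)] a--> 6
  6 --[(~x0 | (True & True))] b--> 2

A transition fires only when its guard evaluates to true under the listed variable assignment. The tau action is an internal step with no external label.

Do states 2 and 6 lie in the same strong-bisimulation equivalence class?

Answer: BISIMILAR

Working:
Bisimulation quotient by refinement:
  round 0: {{0,1,2,3,4,5,6}}
  round 1: {{0},{1,4,5},{2,6},{3}}
  round 2: {{0},{1},{2,6},{3},{4,5}}
Fixed point at round 3; 5 class(es).
2∈{2,6}, 6∈{2,6}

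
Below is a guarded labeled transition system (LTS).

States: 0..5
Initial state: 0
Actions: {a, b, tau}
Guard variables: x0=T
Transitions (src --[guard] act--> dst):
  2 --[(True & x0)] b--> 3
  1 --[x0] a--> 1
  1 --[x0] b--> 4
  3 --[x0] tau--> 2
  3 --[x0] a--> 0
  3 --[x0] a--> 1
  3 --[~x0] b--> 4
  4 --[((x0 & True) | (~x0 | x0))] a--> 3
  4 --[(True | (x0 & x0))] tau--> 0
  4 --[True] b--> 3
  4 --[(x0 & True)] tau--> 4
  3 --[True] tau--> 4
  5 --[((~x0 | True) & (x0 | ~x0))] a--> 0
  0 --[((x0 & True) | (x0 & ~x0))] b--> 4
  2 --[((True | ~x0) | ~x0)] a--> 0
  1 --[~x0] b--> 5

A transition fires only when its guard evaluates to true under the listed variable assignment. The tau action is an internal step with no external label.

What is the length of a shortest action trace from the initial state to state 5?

Layered search for 5:
  L0 = {0}
  L1 = {4}
  L2 = {3}
  L3 = {1,2}
5 never appears.

Answer: UNREACHABLE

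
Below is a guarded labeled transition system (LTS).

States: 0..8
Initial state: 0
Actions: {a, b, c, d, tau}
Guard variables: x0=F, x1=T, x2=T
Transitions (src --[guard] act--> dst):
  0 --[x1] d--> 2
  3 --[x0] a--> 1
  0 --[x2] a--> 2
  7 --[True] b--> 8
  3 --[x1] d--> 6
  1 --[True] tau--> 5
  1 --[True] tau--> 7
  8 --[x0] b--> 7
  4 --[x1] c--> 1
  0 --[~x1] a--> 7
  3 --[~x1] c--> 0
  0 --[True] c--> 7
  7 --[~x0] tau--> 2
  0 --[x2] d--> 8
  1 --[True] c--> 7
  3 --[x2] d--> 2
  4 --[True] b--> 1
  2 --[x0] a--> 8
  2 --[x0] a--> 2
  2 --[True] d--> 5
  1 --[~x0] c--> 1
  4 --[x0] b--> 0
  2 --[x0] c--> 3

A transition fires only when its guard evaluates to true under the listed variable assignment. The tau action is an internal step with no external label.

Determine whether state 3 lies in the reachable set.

Guard filter leaves 15 enabled edge(s).
depth 0: {0}
depth 1: {2,7,8}  now seen {0,2,7,8}
depth 2: {5}  now seen {0,2,5,7,8}
Reach set: {0,2,5,7,8}

Answer: UNREACHABLE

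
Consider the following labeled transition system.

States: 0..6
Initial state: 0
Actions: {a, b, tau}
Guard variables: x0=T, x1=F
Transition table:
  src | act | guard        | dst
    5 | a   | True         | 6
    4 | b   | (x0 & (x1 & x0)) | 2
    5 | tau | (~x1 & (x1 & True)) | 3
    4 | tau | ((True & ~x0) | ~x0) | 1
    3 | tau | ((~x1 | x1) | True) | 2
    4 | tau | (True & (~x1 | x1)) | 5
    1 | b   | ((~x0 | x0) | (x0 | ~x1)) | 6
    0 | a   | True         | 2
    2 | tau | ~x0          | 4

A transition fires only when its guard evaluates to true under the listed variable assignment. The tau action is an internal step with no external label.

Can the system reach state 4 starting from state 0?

Answer: UNREACHABLE

Trace:
Guard filter leaves 5 enabled edge(s).
Layer 0: {0}
Layer 1: {2}  total {0,2}
Reach set: {0,2}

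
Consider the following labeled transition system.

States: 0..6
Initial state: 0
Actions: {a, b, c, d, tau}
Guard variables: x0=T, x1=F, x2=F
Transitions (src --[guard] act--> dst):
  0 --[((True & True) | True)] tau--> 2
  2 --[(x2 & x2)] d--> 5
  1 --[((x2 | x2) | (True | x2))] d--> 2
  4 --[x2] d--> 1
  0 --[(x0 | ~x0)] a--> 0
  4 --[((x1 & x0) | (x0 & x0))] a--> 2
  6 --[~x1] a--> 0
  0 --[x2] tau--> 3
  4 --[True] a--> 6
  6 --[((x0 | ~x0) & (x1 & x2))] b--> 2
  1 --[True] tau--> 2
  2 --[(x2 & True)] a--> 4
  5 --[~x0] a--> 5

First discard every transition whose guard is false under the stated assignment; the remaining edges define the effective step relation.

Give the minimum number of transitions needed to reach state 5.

Answer: UNREACHABLE

Trace:
Breadth-first toward 5:
  L0 = {0}
  L1 = {2}
5 never appears.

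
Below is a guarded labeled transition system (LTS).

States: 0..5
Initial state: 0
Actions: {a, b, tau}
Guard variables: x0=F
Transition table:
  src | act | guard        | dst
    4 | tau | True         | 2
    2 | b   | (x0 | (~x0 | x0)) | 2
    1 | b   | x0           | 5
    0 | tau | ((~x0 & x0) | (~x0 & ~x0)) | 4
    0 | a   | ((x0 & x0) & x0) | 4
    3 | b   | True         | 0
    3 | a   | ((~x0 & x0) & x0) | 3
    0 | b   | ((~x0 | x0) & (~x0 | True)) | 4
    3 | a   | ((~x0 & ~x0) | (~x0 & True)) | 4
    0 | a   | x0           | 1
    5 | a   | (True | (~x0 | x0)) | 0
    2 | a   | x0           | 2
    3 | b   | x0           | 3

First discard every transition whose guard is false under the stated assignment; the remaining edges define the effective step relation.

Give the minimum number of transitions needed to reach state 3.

Layered search for 3:
  L0 = {0}
  L1 = {4}
  L2 = {2}
3 never appears.

Answer: UNREACHABLE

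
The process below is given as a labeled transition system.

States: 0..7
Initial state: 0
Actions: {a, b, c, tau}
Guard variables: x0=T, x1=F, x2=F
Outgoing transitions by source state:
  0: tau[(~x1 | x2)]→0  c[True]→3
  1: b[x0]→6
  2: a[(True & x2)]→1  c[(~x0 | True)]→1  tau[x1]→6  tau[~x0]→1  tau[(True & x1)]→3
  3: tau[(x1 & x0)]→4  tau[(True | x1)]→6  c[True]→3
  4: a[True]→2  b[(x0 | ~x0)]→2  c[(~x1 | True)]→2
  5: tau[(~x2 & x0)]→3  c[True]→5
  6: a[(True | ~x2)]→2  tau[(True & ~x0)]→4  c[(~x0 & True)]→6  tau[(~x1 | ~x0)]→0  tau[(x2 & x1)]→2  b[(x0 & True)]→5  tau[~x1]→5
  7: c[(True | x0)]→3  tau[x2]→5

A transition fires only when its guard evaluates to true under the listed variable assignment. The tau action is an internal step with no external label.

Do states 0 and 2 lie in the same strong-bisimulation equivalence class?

Bisimulation quotient by refinement:
  π0 = {{0,1,2,3,4,5,6,7}}
  π1 = {{0,3,5},{1},{2,7},{4},{6}}
  π2 = {{0,5},{1},{2},{3},{4},{6},{7}}
  π3 = {{0},{1},{2},{3},{4},{5},{6},{7}}
Fixed point at round 4; 8 class(es).
class of 0: {0}; class of 2: {2}

Answer: NOT BISIMILAR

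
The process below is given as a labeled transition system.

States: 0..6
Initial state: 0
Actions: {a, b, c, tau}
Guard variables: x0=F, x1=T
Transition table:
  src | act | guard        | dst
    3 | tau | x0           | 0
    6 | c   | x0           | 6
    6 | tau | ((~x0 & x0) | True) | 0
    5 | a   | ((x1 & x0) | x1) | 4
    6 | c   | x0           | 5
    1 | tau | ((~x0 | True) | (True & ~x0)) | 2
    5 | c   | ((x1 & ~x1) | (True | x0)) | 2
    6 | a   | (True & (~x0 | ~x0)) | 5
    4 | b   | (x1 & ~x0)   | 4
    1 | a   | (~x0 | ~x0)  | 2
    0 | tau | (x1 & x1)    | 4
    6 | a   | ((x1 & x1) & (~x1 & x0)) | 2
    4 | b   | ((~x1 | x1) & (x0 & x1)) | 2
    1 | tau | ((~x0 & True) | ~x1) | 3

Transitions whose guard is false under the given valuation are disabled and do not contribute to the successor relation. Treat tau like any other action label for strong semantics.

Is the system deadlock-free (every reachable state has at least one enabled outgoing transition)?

Answer: DEADLOCK-FREE

Analysis:
Reach set: {0,4}
  0: tau→4  [deg 1]
  4: b→4  [deg 1]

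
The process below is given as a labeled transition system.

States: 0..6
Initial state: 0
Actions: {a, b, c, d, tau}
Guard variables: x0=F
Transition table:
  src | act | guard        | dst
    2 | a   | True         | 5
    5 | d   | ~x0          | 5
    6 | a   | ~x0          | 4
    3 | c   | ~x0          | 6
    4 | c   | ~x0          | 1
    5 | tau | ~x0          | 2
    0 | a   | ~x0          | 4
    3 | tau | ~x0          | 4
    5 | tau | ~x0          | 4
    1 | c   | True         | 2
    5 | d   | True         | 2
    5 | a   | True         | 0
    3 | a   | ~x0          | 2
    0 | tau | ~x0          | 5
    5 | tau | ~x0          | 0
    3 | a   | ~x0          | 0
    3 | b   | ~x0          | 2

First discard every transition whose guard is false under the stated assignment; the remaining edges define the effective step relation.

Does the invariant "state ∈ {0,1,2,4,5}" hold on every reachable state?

Inv-set: {0,1,2,4,5}
R = {0,1,2,4,5}
  0: safe
  1: safe
  2: safe
  4: safe
  5: safe

Answer: INVARIANT HOLDS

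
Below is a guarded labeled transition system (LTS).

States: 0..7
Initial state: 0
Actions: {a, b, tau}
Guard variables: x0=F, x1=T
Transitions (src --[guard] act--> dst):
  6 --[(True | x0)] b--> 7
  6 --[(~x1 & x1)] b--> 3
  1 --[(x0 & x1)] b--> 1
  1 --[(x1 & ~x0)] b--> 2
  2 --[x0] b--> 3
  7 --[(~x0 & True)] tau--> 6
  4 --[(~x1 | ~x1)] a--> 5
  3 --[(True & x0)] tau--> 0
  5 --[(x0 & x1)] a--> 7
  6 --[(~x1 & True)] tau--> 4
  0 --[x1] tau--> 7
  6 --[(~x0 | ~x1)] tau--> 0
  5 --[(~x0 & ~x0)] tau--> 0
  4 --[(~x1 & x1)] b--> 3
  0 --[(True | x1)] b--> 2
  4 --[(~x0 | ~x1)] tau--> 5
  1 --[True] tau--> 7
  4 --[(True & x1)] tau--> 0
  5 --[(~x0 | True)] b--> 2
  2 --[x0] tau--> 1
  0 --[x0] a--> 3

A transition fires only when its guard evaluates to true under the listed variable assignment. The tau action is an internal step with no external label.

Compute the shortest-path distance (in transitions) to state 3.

Answer: UNREACHABLE

Analysis:
BFS to 3:
  L0 = {0}
  L1 = {2,7}
  L2 = {6}
3 never appears.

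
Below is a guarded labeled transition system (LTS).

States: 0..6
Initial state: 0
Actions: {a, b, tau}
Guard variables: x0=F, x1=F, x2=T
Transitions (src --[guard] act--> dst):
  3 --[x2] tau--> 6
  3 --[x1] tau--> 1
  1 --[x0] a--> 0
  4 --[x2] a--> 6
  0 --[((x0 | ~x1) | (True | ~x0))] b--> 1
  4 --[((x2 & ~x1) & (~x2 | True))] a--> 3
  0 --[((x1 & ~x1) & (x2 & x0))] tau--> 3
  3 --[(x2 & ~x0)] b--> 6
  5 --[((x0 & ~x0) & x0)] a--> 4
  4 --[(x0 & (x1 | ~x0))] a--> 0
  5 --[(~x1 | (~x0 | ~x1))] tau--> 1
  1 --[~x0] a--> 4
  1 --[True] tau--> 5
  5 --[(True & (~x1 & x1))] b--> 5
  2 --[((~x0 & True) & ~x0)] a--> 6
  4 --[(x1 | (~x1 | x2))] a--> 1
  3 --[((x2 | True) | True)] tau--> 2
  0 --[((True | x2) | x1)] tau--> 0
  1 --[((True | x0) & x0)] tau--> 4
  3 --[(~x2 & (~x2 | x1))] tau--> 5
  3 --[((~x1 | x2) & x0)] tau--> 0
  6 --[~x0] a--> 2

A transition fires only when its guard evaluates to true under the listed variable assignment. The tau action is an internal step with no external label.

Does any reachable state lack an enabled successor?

Reachable = {0,1,2,3,4,5,6}
  0: b→1  tau→0  [2 exit(s)]
  1: a→4  tau→5  [2 exit(s)]
  2: a→6  [1 exit(s)]
  3: b→6  tau→2  tau→6  [3 exit(s)]
  4: a→1  a→3  a→6  [3 exit(s)]
  5: tau→1  [1 exit(s)]
  6: a→2  [1 exit(s)]

Answer: DEADLOCK-FREE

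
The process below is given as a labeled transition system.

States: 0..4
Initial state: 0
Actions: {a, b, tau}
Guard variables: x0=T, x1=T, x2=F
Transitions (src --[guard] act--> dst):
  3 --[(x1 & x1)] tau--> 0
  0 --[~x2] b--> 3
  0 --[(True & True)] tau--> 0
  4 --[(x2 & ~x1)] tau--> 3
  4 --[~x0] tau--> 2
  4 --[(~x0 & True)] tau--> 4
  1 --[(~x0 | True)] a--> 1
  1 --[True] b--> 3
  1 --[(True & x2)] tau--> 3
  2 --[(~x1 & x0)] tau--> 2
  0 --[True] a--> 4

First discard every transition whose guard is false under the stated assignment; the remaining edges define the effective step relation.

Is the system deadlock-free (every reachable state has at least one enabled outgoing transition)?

Answer: DEADLOCK at state 4

Trace:
R = {0,3,4}
  0: a→4  b→3  tau→0  [3 out]
  3: tau→0  [1 out]
  4: ∅  [no exit]
witness 4: a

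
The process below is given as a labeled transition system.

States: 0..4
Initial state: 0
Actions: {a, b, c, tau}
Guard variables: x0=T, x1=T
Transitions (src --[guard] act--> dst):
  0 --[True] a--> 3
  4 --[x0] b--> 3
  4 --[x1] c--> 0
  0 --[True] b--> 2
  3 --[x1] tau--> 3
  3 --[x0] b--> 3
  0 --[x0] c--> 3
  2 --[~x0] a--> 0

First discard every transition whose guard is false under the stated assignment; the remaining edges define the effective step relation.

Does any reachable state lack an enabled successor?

R = {0,2,3}
  0: a→3  b→2  c→3  [3 out]
  2: ∅  [deadlock]
  3: b→3  tau→3  [2 out]
witness 2: b

Answer: DEADLOCK at state 2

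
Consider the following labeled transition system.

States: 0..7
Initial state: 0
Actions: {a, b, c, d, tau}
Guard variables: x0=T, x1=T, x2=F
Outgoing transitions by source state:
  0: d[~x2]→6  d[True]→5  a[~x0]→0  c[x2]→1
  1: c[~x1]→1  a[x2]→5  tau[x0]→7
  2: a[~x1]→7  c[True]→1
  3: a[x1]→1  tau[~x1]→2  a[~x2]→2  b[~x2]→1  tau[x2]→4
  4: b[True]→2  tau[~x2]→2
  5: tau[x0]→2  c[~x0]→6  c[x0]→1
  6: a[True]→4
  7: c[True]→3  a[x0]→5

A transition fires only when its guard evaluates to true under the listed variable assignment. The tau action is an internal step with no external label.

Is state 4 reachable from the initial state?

Answer: REACHABLE

Trace:
Guard filter leaves 14 enabled edge(s).
Layer 0: {0}
Layer 1: {5,6}  now seen {0,5,6}
Layer 2: {1,2,4}  now seen {0,1,2,4,5,6}
Layer 3: {7}  now seen {0,1,2,4,5,6,7}
Layer 4: {3}  now seen {0,1,2,3,4,5,6,7}
R = {0,1,2,3,4,5,6,7}
witness 4: d·a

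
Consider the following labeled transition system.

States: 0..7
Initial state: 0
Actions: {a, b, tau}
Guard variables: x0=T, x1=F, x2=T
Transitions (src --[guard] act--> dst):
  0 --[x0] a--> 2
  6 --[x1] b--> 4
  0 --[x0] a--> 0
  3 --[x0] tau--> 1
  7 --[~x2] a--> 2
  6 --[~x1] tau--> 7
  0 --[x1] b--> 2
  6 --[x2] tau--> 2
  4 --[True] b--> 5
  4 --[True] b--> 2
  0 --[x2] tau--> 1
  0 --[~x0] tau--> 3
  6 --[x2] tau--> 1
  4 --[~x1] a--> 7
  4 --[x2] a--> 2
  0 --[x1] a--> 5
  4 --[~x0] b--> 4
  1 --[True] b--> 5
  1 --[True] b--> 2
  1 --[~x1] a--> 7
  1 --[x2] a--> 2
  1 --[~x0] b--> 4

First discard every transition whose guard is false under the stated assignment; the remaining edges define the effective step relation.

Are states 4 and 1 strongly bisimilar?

Answer: BISIMILAR

Trace:
Refine partition for ~:
  P[0] = {{0,1,2,3,4,5,6,7}}
  P[1] = {{0},{1,4},{2,5,7},{3,6}}
  P[2] = {{0},{1,4},{2,5,7},{3},{6}}
5 equivalence class(es) (converged in 3)
[4]={1,4}  [1]={1,4}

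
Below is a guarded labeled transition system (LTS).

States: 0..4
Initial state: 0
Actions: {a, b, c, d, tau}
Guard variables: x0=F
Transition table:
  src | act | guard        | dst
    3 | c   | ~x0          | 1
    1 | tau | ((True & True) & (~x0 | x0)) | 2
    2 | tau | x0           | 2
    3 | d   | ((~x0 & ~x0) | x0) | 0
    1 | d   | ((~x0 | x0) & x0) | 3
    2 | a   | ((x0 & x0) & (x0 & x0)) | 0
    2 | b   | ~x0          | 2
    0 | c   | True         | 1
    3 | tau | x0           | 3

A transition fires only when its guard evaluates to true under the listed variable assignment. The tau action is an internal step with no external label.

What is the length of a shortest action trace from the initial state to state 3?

Answer: UNREACHABLE

Analysis:
Breadth-first toward 3:
  L0 = {0}
  L1 = {1}
  L2 = {2}
3 never appears.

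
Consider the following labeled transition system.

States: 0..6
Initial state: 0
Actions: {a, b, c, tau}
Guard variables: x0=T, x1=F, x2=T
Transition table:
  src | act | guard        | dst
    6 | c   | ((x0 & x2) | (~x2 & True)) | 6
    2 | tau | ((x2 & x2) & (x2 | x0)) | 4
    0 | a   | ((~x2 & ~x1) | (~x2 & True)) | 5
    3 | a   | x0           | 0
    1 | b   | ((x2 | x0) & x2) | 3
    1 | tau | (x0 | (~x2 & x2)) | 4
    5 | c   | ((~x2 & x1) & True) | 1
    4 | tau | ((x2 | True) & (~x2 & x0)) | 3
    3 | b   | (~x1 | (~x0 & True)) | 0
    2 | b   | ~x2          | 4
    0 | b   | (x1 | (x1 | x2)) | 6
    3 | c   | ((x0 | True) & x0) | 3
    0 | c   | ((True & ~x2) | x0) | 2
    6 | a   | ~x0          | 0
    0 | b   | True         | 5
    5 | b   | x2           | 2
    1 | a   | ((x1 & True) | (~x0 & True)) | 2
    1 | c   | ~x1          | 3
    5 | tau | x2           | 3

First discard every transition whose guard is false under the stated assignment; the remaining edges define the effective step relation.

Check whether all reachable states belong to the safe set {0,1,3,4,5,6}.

Answer: INVARIANT VIOLATED at state 2

Trace:
Allowed set {0,1,3,4,5,6}
Reachable = {0,2,3,4,5,6}
  0: ok
  2: VIOLATES
  3: ok
  4: ok
  5: ok
  6: ok
witness against invariant: c → 2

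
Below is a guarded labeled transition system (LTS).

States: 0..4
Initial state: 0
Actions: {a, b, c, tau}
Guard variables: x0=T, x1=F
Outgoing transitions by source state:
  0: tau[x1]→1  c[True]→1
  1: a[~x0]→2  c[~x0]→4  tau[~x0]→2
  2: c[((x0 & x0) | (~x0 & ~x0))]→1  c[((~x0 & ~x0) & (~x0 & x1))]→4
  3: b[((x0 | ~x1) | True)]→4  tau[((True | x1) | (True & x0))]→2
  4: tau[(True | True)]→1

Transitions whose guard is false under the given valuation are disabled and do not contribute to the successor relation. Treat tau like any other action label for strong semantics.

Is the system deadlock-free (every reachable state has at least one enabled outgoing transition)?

Answer: DEADLOCK at state 1

Analysis:
Reachable = {0,1}
  0: c→1  [deg 1]
  1: ∅  [STUCK]
Path to 1: c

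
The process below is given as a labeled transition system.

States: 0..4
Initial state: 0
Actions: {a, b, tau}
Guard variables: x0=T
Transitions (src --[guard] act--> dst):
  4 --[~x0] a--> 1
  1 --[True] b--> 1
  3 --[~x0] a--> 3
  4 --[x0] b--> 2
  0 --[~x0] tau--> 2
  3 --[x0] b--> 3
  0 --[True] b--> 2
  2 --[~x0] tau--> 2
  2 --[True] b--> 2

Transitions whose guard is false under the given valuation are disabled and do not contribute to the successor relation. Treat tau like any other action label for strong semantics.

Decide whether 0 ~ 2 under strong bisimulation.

Answer: BISIMILAR

Analysis:
Bisimulation quotient by refinement:
  round 0: {{0,1,2,3,4}}
Fixed point at round 1; 1 class(es).
[0]={0,1,2,3,4}  [2]={0,1,2,3,4}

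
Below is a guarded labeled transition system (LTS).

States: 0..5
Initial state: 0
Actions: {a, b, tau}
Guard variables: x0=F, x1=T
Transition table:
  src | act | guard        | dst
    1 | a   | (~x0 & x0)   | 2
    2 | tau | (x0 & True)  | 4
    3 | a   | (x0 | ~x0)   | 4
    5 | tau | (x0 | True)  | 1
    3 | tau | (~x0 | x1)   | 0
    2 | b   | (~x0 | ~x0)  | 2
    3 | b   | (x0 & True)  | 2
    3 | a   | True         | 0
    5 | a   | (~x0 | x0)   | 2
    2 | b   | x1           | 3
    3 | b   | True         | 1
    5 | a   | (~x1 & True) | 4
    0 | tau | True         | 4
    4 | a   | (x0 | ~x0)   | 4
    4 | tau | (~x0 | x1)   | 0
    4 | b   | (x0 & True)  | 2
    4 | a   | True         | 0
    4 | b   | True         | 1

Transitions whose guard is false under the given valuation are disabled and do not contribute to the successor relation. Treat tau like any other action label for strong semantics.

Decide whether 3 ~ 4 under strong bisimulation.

Compute ~ classes (split until stable):
  P[0] = {{0,1,2,3,4,5}}
  P[1] = {{0},{1},{2},{3,4},{5}}
Fixed point at round 2; 5 class(es).
3∈{3,4}, 4∈{3,4}

Answer: BISIMILAR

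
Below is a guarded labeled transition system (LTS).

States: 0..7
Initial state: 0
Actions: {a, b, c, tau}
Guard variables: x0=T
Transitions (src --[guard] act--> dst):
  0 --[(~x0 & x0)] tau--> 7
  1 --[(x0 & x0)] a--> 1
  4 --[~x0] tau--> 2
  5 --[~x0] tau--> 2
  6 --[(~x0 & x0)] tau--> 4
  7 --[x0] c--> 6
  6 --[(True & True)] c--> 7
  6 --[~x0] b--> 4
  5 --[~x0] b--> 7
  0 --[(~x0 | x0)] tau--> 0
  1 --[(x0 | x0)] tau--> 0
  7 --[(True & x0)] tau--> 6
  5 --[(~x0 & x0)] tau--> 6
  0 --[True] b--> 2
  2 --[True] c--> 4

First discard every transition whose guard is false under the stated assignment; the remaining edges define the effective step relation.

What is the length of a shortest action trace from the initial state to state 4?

Answer: 2

Trace:
BFS to 4:
  depth 0: {0}
  depth 1: {2}
  depth 2: {4}
first hit 4 at d=2 via b·c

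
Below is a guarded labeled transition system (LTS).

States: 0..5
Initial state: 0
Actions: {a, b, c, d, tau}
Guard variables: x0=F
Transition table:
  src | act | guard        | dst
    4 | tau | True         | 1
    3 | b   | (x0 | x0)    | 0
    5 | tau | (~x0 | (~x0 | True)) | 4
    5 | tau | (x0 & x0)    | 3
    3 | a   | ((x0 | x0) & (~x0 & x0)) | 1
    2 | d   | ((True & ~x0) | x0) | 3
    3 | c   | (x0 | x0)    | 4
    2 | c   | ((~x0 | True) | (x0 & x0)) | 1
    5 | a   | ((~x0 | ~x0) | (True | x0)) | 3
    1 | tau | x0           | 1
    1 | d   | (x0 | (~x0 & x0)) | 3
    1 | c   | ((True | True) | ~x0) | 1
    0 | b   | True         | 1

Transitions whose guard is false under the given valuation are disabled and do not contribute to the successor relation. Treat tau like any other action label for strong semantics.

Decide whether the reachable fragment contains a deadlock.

Reach set: {0,1}
  0: b→1  [deg 1]
  1: c→1  [deg 1]

Answer: DEADLOCK-FREE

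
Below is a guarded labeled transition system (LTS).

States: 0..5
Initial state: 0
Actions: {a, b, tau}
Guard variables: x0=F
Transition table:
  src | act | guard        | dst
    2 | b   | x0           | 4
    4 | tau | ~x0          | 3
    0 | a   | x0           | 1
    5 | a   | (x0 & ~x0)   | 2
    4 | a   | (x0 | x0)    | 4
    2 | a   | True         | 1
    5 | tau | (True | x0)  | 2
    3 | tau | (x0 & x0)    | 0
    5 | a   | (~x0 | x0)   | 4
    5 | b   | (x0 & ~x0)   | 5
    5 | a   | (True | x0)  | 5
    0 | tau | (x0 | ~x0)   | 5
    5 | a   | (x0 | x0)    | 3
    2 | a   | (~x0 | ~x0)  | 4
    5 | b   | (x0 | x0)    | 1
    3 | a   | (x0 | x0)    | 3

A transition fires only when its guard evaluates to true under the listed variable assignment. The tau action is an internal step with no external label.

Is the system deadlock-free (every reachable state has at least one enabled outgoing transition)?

Answer: DEADLOCK at state 1

Trace:
Reachable = {0,1,2,3,4,5}
  0: tau→5  [1 out]
  1: ∅  [STUCK]
  2: a→1  a→4  [2 out]
  3: ∅  [STUCK]
  4: tau→3  [1 out]
  5: a→4  a→5  tau→2  [3 out]
witness 1: tau·tau·a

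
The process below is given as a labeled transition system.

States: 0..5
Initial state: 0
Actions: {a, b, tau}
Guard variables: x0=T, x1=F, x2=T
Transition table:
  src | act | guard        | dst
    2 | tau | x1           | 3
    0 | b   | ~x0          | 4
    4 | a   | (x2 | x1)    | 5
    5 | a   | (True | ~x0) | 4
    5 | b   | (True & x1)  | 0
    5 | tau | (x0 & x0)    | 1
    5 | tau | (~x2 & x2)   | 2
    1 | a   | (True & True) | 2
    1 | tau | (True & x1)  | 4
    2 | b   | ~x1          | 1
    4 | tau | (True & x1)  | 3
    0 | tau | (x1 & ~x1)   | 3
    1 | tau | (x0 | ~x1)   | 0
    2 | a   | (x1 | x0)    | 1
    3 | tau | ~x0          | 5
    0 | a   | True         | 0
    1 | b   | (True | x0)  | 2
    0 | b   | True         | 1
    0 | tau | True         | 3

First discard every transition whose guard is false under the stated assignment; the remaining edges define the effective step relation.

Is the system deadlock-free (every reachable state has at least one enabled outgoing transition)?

R = {0,1,2,3}
  0: a→0  b→1  tau→3  [deg 3]
  1: a→2  b→2  tau→0  [deg 3]
  2: a→1  b→1  [deg 2]
  3: ∅  [STUCK]
trace reaching 3: tau

Answer: DEADLOCK at state 3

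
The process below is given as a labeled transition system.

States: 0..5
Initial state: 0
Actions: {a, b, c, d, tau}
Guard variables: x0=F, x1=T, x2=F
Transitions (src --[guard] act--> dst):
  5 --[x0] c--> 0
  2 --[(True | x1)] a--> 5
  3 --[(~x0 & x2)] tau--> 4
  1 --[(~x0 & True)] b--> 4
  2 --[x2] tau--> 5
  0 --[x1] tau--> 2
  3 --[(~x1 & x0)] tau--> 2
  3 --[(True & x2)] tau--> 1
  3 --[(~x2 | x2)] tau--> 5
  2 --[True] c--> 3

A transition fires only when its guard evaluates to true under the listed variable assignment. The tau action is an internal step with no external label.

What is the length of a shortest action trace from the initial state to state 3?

BFS to 3:
  Layer 0: {0}
  Layer 1: {2}
  Layer 2: {3,5}
depth(3)=2, e.g. tau·c

Answer: 2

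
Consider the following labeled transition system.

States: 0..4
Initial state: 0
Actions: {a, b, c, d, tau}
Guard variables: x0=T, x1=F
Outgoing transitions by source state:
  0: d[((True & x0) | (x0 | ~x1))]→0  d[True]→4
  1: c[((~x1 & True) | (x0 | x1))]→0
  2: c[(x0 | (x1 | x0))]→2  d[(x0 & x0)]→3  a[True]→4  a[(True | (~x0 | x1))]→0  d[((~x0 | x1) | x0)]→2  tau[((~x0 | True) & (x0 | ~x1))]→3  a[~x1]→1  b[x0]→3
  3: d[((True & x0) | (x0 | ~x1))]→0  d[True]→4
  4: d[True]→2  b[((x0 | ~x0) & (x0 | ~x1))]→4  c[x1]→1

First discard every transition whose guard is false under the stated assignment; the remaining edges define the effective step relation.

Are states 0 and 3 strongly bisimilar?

Answer: BISIMILAR

Trace:
Bisimulation quotient by refinement:
  π0 = {{0,1,2,3,4}}
  π1 = {{0,3},{1},{2},{4}}
4 equivalence class(es) (converged in 2)
class of 0: {0,3}; class of 3: {0,3}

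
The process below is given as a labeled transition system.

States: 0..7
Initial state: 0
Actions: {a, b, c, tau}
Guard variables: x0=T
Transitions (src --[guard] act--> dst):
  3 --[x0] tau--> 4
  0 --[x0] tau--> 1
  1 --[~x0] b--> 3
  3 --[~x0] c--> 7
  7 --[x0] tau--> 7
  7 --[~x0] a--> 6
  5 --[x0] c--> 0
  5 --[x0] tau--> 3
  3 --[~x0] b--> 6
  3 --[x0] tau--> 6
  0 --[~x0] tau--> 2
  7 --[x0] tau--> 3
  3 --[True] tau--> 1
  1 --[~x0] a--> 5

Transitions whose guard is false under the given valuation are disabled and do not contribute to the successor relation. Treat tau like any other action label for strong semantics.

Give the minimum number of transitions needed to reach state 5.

Layered search for 5:
  depth 0: {0}
  depth 1: {1}
5 never appears.

Answer: UNREACHABLE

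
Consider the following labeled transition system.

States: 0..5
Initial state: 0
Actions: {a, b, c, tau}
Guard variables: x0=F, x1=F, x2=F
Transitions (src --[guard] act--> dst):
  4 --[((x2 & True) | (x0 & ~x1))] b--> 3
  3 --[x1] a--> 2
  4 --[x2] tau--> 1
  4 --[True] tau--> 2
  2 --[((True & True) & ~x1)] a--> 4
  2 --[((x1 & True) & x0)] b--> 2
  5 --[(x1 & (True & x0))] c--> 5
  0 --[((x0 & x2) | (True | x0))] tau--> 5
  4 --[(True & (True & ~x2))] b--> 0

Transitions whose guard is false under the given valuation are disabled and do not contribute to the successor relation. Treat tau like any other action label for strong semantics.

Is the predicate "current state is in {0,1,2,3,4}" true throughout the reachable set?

Answer: INVARIANT VIOLATED at state 5

Working:
Allowed set {0,1,2,3,4}
Reachable = {0,5}
  0: ✓
  5: VIOLATES
reach 5 via tau — violates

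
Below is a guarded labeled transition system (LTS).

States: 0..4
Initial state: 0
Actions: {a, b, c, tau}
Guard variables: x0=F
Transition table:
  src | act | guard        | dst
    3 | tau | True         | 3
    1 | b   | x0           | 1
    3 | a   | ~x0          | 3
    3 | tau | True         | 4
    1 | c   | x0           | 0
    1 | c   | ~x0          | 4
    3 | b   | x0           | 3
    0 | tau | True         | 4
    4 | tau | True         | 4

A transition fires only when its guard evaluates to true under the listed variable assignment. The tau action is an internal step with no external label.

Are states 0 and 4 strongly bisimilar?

Answer: BISIMILAR

Working:
Refine partition for ~:
  π0 = {{0,1,2,3,4}}
  π1 = {{0,4},{1},{2},{3}}
4 equivalence class(es) (converged in 2)
class of 0: {0,4}; class of 4: {0,4}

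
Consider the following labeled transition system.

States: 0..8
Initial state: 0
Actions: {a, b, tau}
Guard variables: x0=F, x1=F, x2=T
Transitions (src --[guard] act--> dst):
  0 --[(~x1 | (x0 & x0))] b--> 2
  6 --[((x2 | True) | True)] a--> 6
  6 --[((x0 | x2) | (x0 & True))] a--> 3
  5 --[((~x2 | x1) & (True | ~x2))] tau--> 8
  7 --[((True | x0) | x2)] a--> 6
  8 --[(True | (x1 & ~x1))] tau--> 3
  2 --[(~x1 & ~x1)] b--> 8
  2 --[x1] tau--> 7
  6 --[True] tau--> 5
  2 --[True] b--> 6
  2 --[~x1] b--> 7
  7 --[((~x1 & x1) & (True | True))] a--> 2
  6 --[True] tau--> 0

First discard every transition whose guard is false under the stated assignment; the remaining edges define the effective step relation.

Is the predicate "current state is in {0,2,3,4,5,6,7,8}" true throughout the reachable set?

Answer: INVARIANT HOLDS

Trace:
Inv-set: {0,2,3,4,5,6,7,8}
R = {0,2,3,5,6,7,8}
  0: ok
  2: ok
  3: ok
  5: ok
  6: ok
  7: ok
  8: ok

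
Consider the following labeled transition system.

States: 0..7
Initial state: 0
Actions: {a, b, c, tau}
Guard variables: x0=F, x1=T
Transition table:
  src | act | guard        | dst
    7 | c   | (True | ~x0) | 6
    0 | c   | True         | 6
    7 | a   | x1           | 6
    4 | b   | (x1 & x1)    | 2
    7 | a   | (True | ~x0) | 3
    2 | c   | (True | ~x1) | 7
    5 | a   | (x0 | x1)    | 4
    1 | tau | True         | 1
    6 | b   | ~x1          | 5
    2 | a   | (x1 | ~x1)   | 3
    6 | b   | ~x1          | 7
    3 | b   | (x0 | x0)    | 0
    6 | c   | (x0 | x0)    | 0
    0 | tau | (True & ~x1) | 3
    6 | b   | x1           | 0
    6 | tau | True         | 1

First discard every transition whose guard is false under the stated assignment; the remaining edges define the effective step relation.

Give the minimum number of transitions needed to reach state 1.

Layered search for 1:
  L0 = {0}
  L1 = {6}
  L2 = {1}
depth(1)=2, e.g. c·tau

Answer: 2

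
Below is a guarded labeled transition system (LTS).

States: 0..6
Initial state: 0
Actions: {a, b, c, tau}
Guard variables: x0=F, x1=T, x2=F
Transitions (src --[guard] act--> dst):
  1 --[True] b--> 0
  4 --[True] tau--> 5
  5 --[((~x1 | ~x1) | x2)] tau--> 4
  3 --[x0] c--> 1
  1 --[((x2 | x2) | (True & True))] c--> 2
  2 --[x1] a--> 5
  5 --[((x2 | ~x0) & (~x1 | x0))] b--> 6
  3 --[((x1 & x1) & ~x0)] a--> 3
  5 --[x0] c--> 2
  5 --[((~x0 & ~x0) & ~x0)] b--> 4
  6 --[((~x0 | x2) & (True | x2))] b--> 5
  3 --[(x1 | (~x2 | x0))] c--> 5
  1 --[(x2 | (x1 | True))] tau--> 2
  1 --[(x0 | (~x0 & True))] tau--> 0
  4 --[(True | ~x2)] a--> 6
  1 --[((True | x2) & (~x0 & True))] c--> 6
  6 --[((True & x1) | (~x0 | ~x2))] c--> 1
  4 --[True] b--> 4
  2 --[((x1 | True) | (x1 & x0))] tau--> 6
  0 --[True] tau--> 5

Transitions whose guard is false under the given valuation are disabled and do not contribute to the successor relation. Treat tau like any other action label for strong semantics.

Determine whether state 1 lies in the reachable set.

16 transition(s) survive guard evaluation.
L0 = {0}
L1 = {5}  total {0,5}
L2 = {4}  total {0,4,5}
L3 = {6}  total {0,4,5,6}
L4 = {1}  total {0,1,4,5,6}
L5 = {2}  total {0,1,2,4,5,6}
Reachable = {0,1,2,4,5,6}
trace reaching 1: tau·b·a·c

Answer: REACHABLE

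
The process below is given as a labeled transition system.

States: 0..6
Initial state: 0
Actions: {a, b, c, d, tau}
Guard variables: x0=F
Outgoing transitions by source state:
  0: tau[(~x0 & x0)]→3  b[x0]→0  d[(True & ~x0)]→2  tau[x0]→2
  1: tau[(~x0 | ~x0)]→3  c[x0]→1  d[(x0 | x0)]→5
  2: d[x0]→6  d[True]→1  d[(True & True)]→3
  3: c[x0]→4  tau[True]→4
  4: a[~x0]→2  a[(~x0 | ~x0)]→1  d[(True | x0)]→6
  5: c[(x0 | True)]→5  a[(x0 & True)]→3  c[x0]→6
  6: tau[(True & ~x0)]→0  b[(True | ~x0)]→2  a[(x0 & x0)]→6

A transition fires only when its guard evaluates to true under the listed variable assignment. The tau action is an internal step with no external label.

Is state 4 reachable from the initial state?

Answer: REACHABLE

Analysis:
11 transition(s) survive guard evaluation.
depth 0: {0}
depth 1: {2}  now seen {0,2}
depth 2: {1,3}  now seen {0,1,2,3}
depth 3: {4}  now seen {0,1,2,3,4}
depth 4: {6}  now seen {0,1,2,3,4,6}
R = {0,1,2,3,4,6}
witness 4: d·d·tau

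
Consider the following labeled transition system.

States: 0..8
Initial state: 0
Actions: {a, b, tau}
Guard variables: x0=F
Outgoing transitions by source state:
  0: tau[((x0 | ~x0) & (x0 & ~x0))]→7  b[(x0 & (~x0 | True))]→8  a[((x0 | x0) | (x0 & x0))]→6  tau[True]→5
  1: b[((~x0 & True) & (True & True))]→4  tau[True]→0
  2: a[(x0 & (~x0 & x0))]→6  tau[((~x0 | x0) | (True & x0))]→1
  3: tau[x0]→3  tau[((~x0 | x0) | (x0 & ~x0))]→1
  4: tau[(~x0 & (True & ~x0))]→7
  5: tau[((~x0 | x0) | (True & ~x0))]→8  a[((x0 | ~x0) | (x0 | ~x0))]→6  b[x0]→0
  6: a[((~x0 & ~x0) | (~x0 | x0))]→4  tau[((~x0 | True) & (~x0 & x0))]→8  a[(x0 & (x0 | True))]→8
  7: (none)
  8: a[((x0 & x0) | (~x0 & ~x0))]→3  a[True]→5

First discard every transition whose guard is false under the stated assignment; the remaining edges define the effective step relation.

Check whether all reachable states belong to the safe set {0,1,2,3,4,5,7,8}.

Safe = {0,1,2,3,4,5,7,8}
Reachable = {0,1,3,4,5,6,7,8}
  0: ✓
  1: ✓
  3: ✓
  4: ✓
  5: ✓
  6: VIOLATES
  7: ✓
  8: ✓
witness against invariant: tau·a → 6

Answer: INVARIANT VIOLATED at state 6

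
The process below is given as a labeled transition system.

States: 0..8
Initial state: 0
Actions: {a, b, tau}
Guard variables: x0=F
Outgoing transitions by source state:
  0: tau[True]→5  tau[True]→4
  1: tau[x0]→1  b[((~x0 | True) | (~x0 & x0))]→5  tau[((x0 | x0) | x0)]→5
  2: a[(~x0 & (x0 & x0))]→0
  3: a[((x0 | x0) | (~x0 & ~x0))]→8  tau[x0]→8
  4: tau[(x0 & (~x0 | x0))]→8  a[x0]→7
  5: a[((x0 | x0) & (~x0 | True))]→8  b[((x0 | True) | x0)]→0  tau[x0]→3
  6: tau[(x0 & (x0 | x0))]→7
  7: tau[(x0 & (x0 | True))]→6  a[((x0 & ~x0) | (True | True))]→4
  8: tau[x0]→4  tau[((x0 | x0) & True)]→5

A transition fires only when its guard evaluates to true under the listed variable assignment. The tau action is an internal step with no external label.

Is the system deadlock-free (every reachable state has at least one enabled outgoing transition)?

Reachable = {0,4,5}
  0: tau→4  tau→5  [2 out]
  4: ∅  [no exit]
  5: b→0  [1 out]
witness 4: tau

Answer: DEADLOCK at state 4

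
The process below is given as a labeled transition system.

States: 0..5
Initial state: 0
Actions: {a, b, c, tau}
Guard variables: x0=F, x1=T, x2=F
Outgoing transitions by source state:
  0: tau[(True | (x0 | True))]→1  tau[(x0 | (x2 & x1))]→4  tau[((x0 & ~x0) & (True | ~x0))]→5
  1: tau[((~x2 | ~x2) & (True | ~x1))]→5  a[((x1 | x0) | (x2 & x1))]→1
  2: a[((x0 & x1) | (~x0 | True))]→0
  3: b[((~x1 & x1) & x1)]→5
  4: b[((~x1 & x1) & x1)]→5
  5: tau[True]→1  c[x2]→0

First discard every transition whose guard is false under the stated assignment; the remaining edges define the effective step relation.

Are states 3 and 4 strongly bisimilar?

Answer: BISIMILAR

Working:
Compute ~ classes (split until stable):
  P[0] = {{0,1,2,3,4,5}}
  P[1] = {{0,5},{1},{2},{3,4}}
Fixed point at round 2; 4 class(es).
3∈{3,4}, 4∈{3,4}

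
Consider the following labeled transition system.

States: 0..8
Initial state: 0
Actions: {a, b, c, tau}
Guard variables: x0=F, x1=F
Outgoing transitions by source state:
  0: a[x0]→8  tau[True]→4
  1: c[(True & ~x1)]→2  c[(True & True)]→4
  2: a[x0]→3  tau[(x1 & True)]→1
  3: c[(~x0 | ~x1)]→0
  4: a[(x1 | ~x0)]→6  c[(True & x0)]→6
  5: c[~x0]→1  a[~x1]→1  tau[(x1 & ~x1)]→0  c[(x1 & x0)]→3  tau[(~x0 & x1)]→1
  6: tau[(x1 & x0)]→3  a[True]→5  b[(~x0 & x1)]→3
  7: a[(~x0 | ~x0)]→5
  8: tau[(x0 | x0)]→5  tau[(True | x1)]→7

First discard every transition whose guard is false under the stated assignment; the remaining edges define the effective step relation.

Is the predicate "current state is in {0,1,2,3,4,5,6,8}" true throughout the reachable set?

Allowed set {0,1,2,3,4,5,6,8}
Reach set: {0,1,2,4,5,6}
  0: safe
  1: safe
  2: safe
  4: safe
  5: safe
  6: safe

Answer: INVARIANT HOLDS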